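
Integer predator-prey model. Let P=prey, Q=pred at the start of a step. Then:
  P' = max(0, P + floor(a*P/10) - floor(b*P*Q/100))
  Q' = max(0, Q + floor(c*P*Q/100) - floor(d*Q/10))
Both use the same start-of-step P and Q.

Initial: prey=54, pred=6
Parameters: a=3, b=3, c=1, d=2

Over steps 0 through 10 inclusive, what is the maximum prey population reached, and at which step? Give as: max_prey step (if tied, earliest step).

Answer: 65 2

Derivation:
Step 1: prey: 54+16-9=61; pred: 6+3-1=8
Step 2: prey: 61+18-14=65; pred: 8+4-1=11
Step 3: prey: 65+19-21=63; pred: 11+7-2=16
Step 4: prey: 63+18-30=51; pred: 16+10-3=23
Step 5: prey: 51+15-35=31; pred: 23+11-4=30
Step 6: prey: 31+9-27=13; pred: 30+9-6=33
Step 7: prey: 13+3-12=4; pred: 33+4-6=31
Step 8: prey: 4+1-3=2; pred: 31+1-6=26
Step 9: prey: 2+0-1=1; pred: 26+0-5=21
Step 10: prey: 1+0-0=1; pred: 21+0-4=17
Max prey = 65 at step 2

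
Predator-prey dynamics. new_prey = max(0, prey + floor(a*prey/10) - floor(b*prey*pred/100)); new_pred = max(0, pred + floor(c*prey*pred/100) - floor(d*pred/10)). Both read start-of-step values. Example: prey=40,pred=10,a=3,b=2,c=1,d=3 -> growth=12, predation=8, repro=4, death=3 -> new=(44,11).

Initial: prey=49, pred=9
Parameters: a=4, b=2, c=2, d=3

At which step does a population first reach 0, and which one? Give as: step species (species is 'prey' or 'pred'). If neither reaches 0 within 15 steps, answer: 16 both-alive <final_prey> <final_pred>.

Step 1: prey: 49+19-8=60; pred: 9+8-2=15
Step 2: prey: 60+24-18=66; pred: 15+18-4=29
Step 3: prey: 66+26-38=54; pred: 29+38-8=59
Step 4: prey: 54+21-63=12; pred: 59+63-17=105
Step 5: prey: 12+4-25=0; pred: 105+25-31=99
First extinction: prey at step 5

Answer: 5 prey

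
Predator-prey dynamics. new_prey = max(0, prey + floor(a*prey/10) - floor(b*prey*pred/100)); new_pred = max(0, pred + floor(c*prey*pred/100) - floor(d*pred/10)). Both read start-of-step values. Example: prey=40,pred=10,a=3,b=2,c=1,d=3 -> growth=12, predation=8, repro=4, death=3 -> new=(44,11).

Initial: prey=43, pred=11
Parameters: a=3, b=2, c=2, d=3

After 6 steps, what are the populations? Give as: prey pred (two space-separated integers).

Step 1: prey: 43+12-9=46; pred: 11+9-3=17
Step 2: prey: 46+13-15=44; pred: 17+15-5=27
Step 3: prey: 44+13-23=34; pred: 27+23-8=42
Step 4: prey: 34+10-28=16; pred: 42+28-12=58
Step 5: prey: 16+4-18=2; pred: 58+18-17=59
Step 6: prey: 2+0-2=0; pred: 59+2-17=44

Answer: 0 44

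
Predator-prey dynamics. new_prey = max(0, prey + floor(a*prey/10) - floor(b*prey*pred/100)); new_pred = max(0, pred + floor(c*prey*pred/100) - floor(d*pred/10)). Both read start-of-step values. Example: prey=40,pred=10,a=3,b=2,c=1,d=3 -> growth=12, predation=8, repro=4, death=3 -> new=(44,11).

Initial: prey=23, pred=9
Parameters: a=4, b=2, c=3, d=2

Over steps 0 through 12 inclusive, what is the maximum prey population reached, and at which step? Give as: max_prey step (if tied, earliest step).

Step 1: prey: 23+9-4=28; pred: 9+6-1=14
Step 2: prey: 28+11-7=32; pred: 14+11-2=23
Step 3: prey: 32+12-14=30; pred: 23+22-4=41
Step 4: prey: 30+12-24=18; pred: 41+36-8=69
Step 5: prey: 18+7-24=1; pred: 69+37-13=93
Step 6: prey: 1+0-1=0; pred: 93+2-18=77
Step 7: prey: 0+0-0=0; pred: 77+0-15=62
Step 8: prey: 0+0-0=0; pred: 62+0-12=50
Step 9: prey: 0+0-0=0; pred: 50+0-10=40
Step 10: prey: 0+0-0=0; pred: 40+0-8=32
Step 11: prey: 0+0-0=0; pred: 32+0-6=26
Step 12: prey: 0+0-0=0; pred: 26+0-5=21
Max prey = 32 at step 2

Answer: 32 2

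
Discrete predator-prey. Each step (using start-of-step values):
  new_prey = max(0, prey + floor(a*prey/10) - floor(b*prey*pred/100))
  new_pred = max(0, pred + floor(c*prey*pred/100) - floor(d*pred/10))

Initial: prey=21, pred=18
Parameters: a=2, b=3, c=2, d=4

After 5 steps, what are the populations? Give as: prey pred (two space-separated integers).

Step 1: prey: 21+4-11=14; pred: 18+7-7=18
Step 2: prey: 14+2-7=9; pred: 18+5-7=16
Step 3: prey: 9+1-4=6; pred: 16+2-6=12
Step 4: prey: 6+1-2=5; pred: 12+1-4=9
Step 5: prey: 5+1-1=5; pred: 9+0-3=6

Answer: 5 6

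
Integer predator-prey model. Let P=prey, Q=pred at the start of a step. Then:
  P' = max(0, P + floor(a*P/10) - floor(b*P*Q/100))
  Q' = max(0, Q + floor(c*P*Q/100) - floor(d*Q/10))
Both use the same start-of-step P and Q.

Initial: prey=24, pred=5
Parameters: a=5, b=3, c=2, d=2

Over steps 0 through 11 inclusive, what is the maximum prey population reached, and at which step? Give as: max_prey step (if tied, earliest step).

Answer: 61 4

Derivation:
Step 1: prey: 24+12-3=33; pred: 5+2-1=6
Step 2: prey: 33+16-5=44; pred: 6+3-1=8
Step 3: prey: 44+22-10=56; pred: 8+7-1=14
Step 4: prey: 56+28-23=61; pred: 14+15-2=27
Step 5: prey: 61+30-49=42; pred: 27+32-5=54
Step 6: prey: 42+21-68=0; pred: 54+45-10=89
Step 7: prey: 0+0-0=0; pred: 89+0-17=72
Step 8: prey: 0+0-0=0; pred: 72+0-14=58
Step 9: prey: 0+0-0=0; pred: 58+0-11=47
Step 10: prey: 0+0-0=0; pred: 47+0-9=38
Step 11: prey: 0+0-0=0; pred: 38+0-7=31
Max prey = 61 at step 4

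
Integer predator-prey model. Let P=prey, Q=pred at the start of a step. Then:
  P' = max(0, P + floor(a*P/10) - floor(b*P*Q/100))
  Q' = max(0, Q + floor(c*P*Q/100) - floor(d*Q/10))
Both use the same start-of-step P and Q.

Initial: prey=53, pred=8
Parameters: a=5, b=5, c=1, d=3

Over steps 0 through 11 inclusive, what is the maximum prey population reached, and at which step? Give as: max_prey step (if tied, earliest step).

Step 1: prey: 53+26-21=58; pred: 8+4-2=10
Step 2: prey: 58+29-29=58; pred: 10+5-3=12
Step 3: prey: 58+29-34=53; pred: 12+6-3=15
Step 4: prey: 53+26-39=40; pred: 15+7-4=18
Step 5: prey: 40+20-36=24; pred: 18+7-5=20
Step 6: prey: 24+12-24=12; pred: 20+4-6=18
Step 7: prey: 12+6-10=8; pred: 18+2-5=15
Step 8: prey: 8+4-6=6; pred: 15+1-4=12
Step 9: prey: 6+3-3=6; pred: 12+0-3=9
Step 10: prey: 6+3-2=7; pred: 9+0-2=7
Step 11: prey: 7+3-2=8; pred: 7+0-2=5
Max prey = 58 at step 1

Answer: 58 1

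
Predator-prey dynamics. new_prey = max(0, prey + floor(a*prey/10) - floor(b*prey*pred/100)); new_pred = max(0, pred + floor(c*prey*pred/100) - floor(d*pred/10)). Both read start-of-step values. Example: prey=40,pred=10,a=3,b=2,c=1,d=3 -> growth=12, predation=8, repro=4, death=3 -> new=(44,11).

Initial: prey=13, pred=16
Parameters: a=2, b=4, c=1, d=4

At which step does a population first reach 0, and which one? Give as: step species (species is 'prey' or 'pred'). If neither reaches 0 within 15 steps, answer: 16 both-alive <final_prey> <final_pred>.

Step 1: prey: 13+2-8=7; pred: 16+2-6=12
Step 2: prey: 7+1-3=5; pred: 12+0-4=8
Step 3: prey: 5+1-1=5; pred: 8+0-3=5
Step 4: prey: 5+1-1=5; pred: 5+0-2=3
Step 5: prey: 5+1-0=6; pred: 3+0-1=2
Step 6: prey: 6+1-0=7; pred: 2+0-0=2
Step 7: prey: 7+1-0=8; pred: 2+0-0=2
Step 8: prey: 8+1-0=9; pred: 2+0-0=2
Step 9: prey: 9+1-0=10; pred: 2+0-0=2
Step 10: prey: 10+2-0=12; pred: 2+0-0=2
Step 11: prey: 12+2-0=14; pred: 2+0-0=2
Step 12: prey: 14+2-1=15; pred: 2+0-0=2
Step 13: prey: 15+3-1=17; pred: 2+0-0=2
Step 14: prey: 17+3-1=19; pred: 2+0-0=2
Step 15: prey: 19+3-1=21; pred: 2+0-0=2
No extinction within 15 steps

Answer: 16 both-alive 21 2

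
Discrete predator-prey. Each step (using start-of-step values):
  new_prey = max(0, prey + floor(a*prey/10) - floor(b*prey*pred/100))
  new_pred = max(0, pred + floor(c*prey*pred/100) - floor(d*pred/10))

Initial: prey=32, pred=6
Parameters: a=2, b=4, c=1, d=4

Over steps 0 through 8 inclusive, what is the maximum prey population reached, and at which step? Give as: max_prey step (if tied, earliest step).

Step 1: prey: 32+6-7=31; pred: 6+1-2=5
Step 2: prey: 31+6-6=31; pred: 5+1-2=4
Step 3: prey: 31+6-4=33; pred: 4+1-1=4
Step 4: prey: 33+6-5=34; pred: 4+1-1=4
Step 5: prey: 34+6-5=35; pred: 4+1-1=4
Step 6: prey: 35+7-5=37; pred: 4+1-1=4
Step 7: prey: 37+7-5=39; pred: 4+1-1=4
Step 8: prey: 39+7-6=40; pred: 4+1-1=4
Max prey = 40 at step 8

Answer: 40 8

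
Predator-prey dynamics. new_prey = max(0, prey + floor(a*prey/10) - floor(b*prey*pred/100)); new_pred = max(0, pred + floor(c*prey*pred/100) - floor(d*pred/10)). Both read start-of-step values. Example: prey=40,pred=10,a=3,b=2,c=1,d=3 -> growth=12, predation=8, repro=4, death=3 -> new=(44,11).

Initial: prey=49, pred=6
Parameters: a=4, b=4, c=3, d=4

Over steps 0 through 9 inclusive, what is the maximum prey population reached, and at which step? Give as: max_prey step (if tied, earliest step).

Step 1: prey: 49+19-11=57; pred: 6+8-2=12
Step 2: prey: 57+22-27=52; pred: 12+20-4=28
Step 3: prey: 52+20-58=14; pred: 28+43-11=60
Step 4: prey: 14+5-33=0; pred: 60+25-24=61
Step 5: prey: 0+0-0=0; pred: 61+0-24=37
Step 6: prey: 0+0-0=0; pred: 37+0-14=23
Step 7: prey: 0+0-0=0; pred: 23+0-9=14
Step 8: prey: 0+0-0=0; pred: 14+0-5=9
Step 9: prey: 0+0-0=0; pred: 9+0-3=6
Max prey = 57 at step 1

Answer: 57 1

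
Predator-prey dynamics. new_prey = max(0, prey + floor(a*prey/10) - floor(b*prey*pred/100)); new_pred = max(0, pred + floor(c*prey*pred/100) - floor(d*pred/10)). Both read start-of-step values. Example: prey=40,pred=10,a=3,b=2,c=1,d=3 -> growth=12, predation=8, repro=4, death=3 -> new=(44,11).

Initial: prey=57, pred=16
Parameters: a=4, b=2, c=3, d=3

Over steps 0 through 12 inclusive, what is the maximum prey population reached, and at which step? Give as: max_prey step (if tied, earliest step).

Answer: 61 1

Derivation:
Step 1: prey: 57+22-18=61; pred: 16+27-4=39
Step 2: prey: 61+24-47=38; pred: 39+71-11=99
Step 3: prey: 38+15-75=0; pred: 99+112-29=182
Step 4: prey: 0+0-0=0; pred: 182+0-54=128
Step 5: prey: 0+0-0=0; pred: 128+0-38=90
Step 6: prey: 0+0-0=0; pred: 90+0-27=63
Step 7: prey: 0+0-0=0; pred: 63+0-18=45
Step 8: prey: 0+0-0=0; pred: 45+0-13=32
Step 9: prey: 0+0-0=0; pred: 32+0-9=23
Step 10: prey: 0+0-0=0; pred: 23+0-6=17
Step 11: prey: 0+0-0=0; pred: 17+0-5=12
Step 12: prey: 0+0-0=0; pred: 12+0-3=9
Max prey = 61 at step 1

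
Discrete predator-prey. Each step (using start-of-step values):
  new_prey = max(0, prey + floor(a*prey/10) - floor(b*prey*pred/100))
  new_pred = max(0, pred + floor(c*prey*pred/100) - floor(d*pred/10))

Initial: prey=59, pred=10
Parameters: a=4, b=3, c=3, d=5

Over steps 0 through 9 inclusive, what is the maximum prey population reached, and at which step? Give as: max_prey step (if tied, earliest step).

Step 1: prey: 59+23-17=65; pred: 10+17-5=22
Step 2: prey: 65+26-42=49; pred: 22+42-11=53
Step 3: prey: 49+19-77=0; pred: 53+77-26=104
Step 4: prey: 0+0-0=0; pred: 104+0-52=52
Step 5: prey: 0+0-0=0; pred: 52+0-26=26
Step 6: prey: 0+0-0=0; pred: 26+0-13=13
Step 7: prey: 0+0-0=0; pred: 13+0-6=7
Step 8: prey: 0+0-0=0; pred: 7+0-3=4
Step 9: prey: 0+0-0=0; pred: 4+0-2=2
Max prey = 65 at step 1

Answer: 65 1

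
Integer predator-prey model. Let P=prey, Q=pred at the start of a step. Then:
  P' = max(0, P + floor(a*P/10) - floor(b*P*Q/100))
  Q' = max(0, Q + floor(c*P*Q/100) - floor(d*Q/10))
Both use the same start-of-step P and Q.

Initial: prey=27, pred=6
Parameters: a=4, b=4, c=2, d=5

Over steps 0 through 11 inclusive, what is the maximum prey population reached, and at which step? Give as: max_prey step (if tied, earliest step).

Step 1: prey: 27+10-6=31; pred: 6+3-3=6
Step 2: prey: 31+12-7=36; pred: 6+3-3=6
Step 3: prey: 36+14-8=42; pred: 6+4-3=7
Step 4: prey: 42+16-11=47; pred: 7+5-3=9
Step 5: prey: 47+18-16=49; pred: 9+8-4=13
Step 6: prey: 49+19-25=43; pred: 13+12-6=19
Step 7: prey: 43+17-32=28; pred: 19+16-9=26
Step 8: prey: 28+11-29=10; pred: 26+14-13=27
Step 9: prey: 10+4-10=4; pred: 27+5-13=19
Step 10: prey: 4+1-3=2; pred: 19+1-9=11
Step 11: prey: 2+0-0=2; pred: 11+0-5=6
Max prey = 49 at step 5

Answer: 49 5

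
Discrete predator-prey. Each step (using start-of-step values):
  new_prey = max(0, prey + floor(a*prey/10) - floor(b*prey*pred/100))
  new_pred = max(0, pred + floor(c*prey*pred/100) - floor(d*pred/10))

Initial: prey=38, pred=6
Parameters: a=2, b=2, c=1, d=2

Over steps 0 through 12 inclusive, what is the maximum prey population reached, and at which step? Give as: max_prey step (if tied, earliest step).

Step 1: prey: 38+7-4=41; pred: 6+2-1=7
Step 2: prey: 41+8-5=44; pred: 7+2-1=8
Step 3: prey: 44+8-7=45; pred: 8+3-1=10
Step 4: prey: 45+9-9=45; pred: 10+4-2=12
Step 5: prey: 45+9-10=44; pred: 12+5-2=15
Step 6: prey: 44+8-13=39; pred: 15+6-3=18
Step 7: prey: 39+7-14=32; pred: 18+7-3=22
Step 8: prey: 32+6-14=24; pred: 22+7-4=25
Step 9: prey: 24+4-12=16; pred: 25+6-5=26
Step 10: prey: 16+3-8=11; pred: 26+4-5=25
Step 11: prey: 11+2-5=8; pred: 25+2-5=22
Step 12: prey: 8+1-3=6; pred: 22+1-4=19
Max prey = 45 at step 3

Answer: 45 3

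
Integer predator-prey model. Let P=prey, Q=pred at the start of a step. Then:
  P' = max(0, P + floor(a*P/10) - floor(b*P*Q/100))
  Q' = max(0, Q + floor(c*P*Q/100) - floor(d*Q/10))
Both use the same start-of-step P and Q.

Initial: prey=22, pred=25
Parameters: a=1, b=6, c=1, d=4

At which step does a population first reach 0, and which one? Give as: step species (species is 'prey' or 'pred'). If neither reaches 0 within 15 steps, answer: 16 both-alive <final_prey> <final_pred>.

Answer: 1 prey

Derivation:
Step 1: prey: 22+2-33=0; pred: 25+5-10=20
First extinction: prey at step 1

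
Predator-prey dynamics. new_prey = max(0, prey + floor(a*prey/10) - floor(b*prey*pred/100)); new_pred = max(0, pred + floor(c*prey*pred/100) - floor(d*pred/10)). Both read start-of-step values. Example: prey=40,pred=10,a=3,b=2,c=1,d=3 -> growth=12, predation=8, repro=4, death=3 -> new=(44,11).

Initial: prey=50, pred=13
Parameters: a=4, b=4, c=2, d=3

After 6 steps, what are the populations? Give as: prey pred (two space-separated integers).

Step 1: prey: 50+20-26=44; pred: 13+13-3=23
Step 2: prey: 44+17-40=21; pred: 23+20-6=37
Step 3: prey: 21+8-31=0; pred: 37+15-11=41
Step 4: prey: 0+0-0=0; pred: 41+0-12=29
Step 5: prey: 0+0-0=0; pred: 29+0-8=21
Step 6: prey: 0+0-0=0; pred: 21+0-6=15

Answer: 0 15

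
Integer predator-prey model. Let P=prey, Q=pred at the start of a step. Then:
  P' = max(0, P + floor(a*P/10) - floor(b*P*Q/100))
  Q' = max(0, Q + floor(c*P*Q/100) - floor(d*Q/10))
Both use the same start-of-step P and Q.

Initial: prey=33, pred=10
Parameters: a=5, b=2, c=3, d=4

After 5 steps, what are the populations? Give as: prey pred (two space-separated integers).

Answer: 0 130

Derivation:
Step 1: prey: 33+16-6=43; pred: 10+9-4=15
Step 2: prey: 43+21-12=52; pred: 15+19-6=28
Step 3: prey: 52+26-29=49; pred: 28+43-11=60
Step 4: prey: 49+24-58=15; pred: 60+88-24=124
Step 5: prey: 15+7-37=0; pred: 124+55-49=130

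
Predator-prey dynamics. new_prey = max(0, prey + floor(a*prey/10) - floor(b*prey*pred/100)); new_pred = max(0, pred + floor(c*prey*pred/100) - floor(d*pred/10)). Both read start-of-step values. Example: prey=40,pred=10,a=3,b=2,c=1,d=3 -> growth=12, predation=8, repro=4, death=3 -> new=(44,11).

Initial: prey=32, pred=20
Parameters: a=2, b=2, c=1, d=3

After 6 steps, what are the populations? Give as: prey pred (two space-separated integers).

Step 1: prey: 32+6-12=26; pred: 20+6-6=20
Step 2: prey: 26+5-10=21; pred: 20+5-6=19
Step 3: prey: 21+4-7=18; pred: 19+3-5=17
Step 4: prey: 18+3-6=15; pred: 17+3-5=15
Step 5: prey: 15+3-4=14; pred: 15+2-4=13
Step 6: prey: 14+2-3=13; pred: 13+1-3=11

Answer: 13 11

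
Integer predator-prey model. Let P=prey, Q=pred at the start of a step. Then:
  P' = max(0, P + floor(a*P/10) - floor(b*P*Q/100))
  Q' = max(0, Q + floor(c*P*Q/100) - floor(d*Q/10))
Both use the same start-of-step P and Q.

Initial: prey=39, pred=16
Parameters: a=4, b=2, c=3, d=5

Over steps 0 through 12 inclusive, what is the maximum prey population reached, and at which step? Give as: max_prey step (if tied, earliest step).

Step 1: prey: 39+15-12=42; pred: 16+18-8=26
Step 2: prey: 42+16-21=37; pred: 26+32-13=45
Step 3: prey: 37+14-33=18; pred: 45+49-22=72
Step 4: prey: 18+7-25=0; pred: 72+38-36=74
Step 5: prey: 0+0-0=0; pred: 74+0-37=37
Step 6: prey: 0+0-0=0; pred: 37+0-18=19
Step 7: prey: 0+0-0=0; pred: 19+0-9=10
Step 8: prey: 0+0-0=0; pred: 10+0-5=5
Step 9: prey: 0+0-0=0; pred: 5+0-2=3
Step 10: prey: 0+0-0=0; pred: 3+0-1=2
Step 11: prey: 0+0-0=0; pred: 2+0-1=1
Step 12: prey: 0+0-0=0; pred: 1+0-0=1
Max prey = 42 at step 1

Answer: 42 1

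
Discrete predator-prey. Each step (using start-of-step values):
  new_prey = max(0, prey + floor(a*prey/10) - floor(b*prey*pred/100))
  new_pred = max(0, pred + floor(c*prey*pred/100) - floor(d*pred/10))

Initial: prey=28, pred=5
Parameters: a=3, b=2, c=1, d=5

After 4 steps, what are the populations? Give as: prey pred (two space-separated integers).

Answer: 64 3

Derivation:
Step 1: prey: 28+8-2=34; pred: 5+1-2=4
Step 2: prey: 34+10-2=42; pred: 4+1-2=3
Step 3: prey: 42+12-2=52; pred: 3+1-1=3
Step 4: prey: 52+15-3=64; pred: 3+1-1=3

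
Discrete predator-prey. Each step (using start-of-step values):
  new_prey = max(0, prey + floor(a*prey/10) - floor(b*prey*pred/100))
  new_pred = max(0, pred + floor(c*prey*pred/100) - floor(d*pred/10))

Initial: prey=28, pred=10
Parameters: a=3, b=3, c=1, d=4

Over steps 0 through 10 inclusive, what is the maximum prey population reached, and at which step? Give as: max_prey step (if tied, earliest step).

Answer: 54 10

Derivation:
Step 1: prey: 28+8-8=28; pred: 10+2-4=8
Step 2: prey: 28+8-6=30; pred: 8+2-3=7
Step 3: prey: 30+9-6=33; pred: 7+2-2=7
Step 4: prey: 33+9-6=36; pred: 7+2-2=7
Step 5: prey: 36+10-7=39; pred: 7+2-2=7
Step 6: prey: 39+11-8=42; pred: 7+2-2=7
Step 7: prey: 42+12-8=46; pred: 7+2-2=7
Step 8: prey: 46+13-9=50; pred: 7+3-2=8
Step 9: prey: 50+15-12=53; pred: 8+4-3=9
Step 10: prey: 53+15-14=54; pred: 9+4-3=10
Max prey = 54 at step 10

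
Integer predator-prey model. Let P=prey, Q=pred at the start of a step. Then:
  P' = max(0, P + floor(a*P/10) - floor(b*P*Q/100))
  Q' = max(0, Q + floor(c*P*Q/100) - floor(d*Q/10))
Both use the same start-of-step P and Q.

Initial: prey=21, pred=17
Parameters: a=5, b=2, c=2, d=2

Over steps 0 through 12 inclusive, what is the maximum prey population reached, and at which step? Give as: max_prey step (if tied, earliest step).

Step 1: prey: 21+10-7=24; pred: 17+7-3=21
Step 2: prey: 24+12-10=26; pred: 21+10-4=27
Step 3: prey: 26+13-14=25; pred: 27+14-5=36
Step 4: prey: 25+12-18=19; pred: 36+18-7=47
Step 5: prey: 19+9-17=11; pred: 47+17-9=55
Step 6: prey: 11+5-12=4; pred: 55+12-11=56
Step 7: prey: 4+2-4=2; pred: 56+4-11=49
Step 8: prey: 2+1-1=2; pred: 49+1-9=41
Step 9: prey: 2+1-1=2; pred: 41+1-8=34
Step 10: prey: 2+1-1=2; pred: 34+1-6=29
Step 11: prey: 2+1-1=2; pred: 29+1-5=25
Step 12: prey: 2+1-1=2; pred: 25+1-5=21
Max prey = 26 at step 2

Answer: 26 2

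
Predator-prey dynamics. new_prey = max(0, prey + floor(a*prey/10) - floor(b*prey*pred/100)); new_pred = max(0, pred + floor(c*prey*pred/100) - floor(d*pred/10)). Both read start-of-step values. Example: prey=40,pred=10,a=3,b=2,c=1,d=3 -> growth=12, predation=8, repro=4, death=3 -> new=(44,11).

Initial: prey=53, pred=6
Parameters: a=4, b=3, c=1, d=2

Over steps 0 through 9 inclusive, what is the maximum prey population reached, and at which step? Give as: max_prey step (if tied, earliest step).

Answer: 79 3

Derivation:
Step 1: prey: 53+21-9=65; pred: 6+3-1=8
Step 2: prey: 65+26-15=76; pred: 8+5-1=12
Step 3: prey: 76+30-27=79; pred: 12+9-2=19
Step 4: prey: 79+31-45=65; pred: 19+15-3=31
Step 5: prey: 65+26-60=31; pred: 31+20-6=45
Step 6: prey: 31+12-41=2; pred: 45+13-9=49
Step 7: prey: 2+0-2=0; pred: 49+0-9=40
Step 8: prey: 0+0-0=0; pred: 40+0-8=32
Step 9: prey: 0+0-0=0; pred: 32+0-6=26
Max prey = 79 at step 3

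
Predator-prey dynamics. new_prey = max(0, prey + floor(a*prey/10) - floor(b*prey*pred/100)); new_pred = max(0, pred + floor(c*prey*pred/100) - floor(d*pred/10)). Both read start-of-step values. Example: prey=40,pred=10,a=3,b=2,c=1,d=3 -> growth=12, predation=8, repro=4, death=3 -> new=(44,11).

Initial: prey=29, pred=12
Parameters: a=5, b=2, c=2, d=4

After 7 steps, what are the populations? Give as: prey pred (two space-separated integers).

Answer: 0 52

Derivation:
Step 1: prey: 29+14-6=37; pred: 12+6-4=14
Step 2: prey: 37+18-10=45; pred: 14+10-5=19
Step 3: prey: 45+22-17=50; pred: 19+17-7=29
Step 4: prey: 50+25-29=46; pred: 29+29-11=47
Step 5: prey: 46+23-43=26; pred: 47+43-18=72
Step 6: prey: 26+13-37=2; pred: 72+37-28=81
Step 7: prey: 2+1-3=0; pred: 81+3-32=52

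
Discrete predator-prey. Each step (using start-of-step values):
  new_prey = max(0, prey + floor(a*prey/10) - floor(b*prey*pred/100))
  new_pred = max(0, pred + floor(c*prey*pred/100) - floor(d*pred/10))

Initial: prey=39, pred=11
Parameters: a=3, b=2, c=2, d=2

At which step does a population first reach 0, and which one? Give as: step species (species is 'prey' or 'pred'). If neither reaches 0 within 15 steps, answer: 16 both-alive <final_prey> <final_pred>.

Step 1: prey: 39+11-8=42; pred: 11+8-2=17
Step 2: prey: 42+12-14=40; pred: 17+14-3=28
Step 3: prey: 40+12-22=30; pred: 28+22-5=45
Step 4: prey: 30+9-27=12; pred: 45+27-9=63
Step 5: prey: 12+3-15=0; pred: 63+15-12=66
First extinction: prey at step 5

Answer: 5 prey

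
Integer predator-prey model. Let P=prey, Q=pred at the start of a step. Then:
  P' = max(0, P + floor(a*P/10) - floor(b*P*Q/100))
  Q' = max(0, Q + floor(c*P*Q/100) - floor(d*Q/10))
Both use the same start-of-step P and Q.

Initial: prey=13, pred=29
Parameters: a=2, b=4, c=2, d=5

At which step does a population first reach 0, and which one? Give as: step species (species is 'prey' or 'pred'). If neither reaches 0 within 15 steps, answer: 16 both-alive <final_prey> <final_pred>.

Answer: 1 prey

Derivation:
Step 1: prey: 13+2-15=0; pred: 29+7-14=22
First extinction: prey at step 1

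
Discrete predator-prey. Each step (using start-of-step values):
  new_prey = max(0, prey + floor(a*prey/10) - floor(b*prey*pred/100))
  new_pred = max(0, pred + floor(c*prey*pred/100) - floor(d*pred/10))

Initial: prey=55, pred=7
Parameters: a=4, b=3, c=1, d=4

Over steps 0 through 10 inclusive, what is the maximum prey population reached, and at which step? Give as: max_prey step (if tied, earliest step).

Step 1: prey: 55+22-11=66; pred: 7+3-2=8
Step 2: prey: 66+26-15=77; pred: 8+5-3=10
Step 3: prey: 77+30-23=84; pred: 10+7-4=13
Step 4: prey: 84+33-32=85; pred: 13+10-5=18
Step 5: prey: 85+34-45=74; pred: 18+15-7=26
Step 6: prey: 74+29-57=46; pred: 26+19-10=35
Step 7: prey: 46+18-48=16; pred: 35+16-14=37
Step 8: prey: 16+6-17=5; pred: 37+5-14=28
Step 9: prey: 5+2-4=3; pred: 28+1-11=18
Step 10: prey: 3+1-1=3; pred: 18+0-7=11
Max prey = 85 at step 4

Answer: 85 4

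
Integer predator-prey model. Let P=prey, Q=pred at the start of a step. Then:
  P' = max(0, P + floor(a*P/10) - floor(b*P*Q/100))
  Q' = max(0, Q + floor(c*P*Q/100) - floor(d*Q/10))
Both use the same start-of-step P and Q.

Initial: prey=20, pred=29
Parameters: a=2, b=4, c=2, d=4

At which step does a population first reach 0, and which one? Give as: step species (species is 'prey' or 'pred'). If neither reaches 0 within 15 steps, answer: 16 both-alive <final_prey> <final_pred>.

Step 1: prey: 20+4-23=1; pred: 29+11-11=29
Step 2: prey: 1+0-1=0; pred: 29+0-11=18
First extinction: prey at step 2

Answer: 2 prey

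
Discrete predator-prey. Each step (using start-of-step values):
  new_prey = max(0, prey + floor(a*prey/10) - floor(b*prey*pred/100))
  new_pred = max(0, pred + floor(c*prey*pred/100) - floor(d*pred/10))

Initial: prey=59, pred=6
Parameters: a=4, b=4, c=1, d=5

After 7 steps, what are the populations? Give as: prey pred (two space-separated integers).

Answer: 29 25

Derivation:
Step 1: prey: 59+23-14=68; pred: 6+3-3=6
Step 2: prey: 68+27-16=79; pred: 6+4-3=7
Step 3: prey: 79+31-22=88; pred: 7+5-3=9
Step 4: prey: 88+35-31=92; pred: 9+7-4=12
Step 5: prey: 92+36-44=84; pred: 12+11-6=17
Step 6: prey: 84+33-57=60; pred: 17+14-8=23
Step 7: prey: 60+24-55=29; pred: 23+13-11=25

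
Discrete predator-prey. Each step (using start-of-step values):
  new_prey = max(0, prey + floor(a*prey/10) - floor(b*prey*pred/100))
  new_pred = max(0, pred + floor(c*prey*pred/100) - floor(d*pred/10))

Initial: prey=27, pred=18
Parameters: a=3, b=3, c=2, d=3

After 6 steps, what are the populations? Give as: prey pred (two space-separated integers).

Answer: 2 13

Derivation:
Step 1: prey: 27+8-14=21; pred: 18+9-5=22
Step 2: prey: 21+6-13=14; pred: 22+9-6=25
Step 3: prey: 14+4-10=8; pred: 25+7-7=25
Step 4: prey: 8+2-6=4; pred: 25+4-7=22
Step 5: prey: 4+1-2=3; pred: 22+1-6=17
Step 6: prey: 3+0-1=2; pred: 17+1-5=13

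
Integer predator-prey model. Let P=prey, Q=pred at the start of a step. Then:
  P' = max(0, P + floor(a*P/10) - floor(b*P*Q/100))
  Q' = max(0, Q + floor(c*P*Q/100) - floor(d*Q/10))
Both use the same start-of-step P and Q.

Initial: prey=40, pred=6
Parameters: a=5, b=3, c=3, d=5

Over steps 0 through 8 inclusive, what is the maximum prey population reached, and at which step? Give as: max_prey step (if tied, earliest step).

Step 1: prey: 40+20-7=53; pred: 6+7-3=10
Step 2: prey: 53+26-15=64; pred: 10+15-5=20
Step 3: prey: 64+32-38=58; pred: 20+38-10=48
Step 4: prey: 58+29-83=4; pred: 48+83-24=107
Step 5: prey: 4+2-12=0; pred: 107+12-53=66
Step 6: prey: 0+0-0=0; pred: 66+0-33=33
Step 7: prey: 0+0-0=0; pred: 33+0-16=17
Step 8: prey: 0+0-0=0; pred: 17+0-8=9
Max prey = 64 at step 2

Answer: 64 2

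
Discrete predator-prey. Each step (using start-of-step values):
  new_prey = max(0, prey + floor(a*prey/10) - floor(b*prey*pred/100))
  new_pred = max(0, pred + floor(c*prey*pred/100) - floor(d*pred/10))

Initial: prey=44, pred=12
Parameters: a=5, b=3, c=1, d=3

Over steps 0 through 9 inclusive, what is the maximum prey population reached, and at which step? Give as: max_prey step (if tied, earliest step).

Answer: 55 2

Derivation:
Step 1: prey: 44+22-15=51; pred: 12+5-3=14
Step 2: prey: 51+25-21=55; pred: 14+7-4=17
Step 3: prey: 55+27-28=54; pred: 17+9-5=21
Step 4: prey: 54+27-34=47; pred: 21+11-6=26
Step 5: prey: 47+23-36=34; pred: 26+12-7=31
Step 6: prey: 34+17-31=20; pred: 31+10-9=32
Step 7: prey: 20+10-19=11; pred: 32+6-9=29
Step 8: prey: 11+5-9=7; pred: 29+3-8=24
Step 9: prey: 7+3-5=5; pred: 24+1-7=18
Max prey = 55 at step 2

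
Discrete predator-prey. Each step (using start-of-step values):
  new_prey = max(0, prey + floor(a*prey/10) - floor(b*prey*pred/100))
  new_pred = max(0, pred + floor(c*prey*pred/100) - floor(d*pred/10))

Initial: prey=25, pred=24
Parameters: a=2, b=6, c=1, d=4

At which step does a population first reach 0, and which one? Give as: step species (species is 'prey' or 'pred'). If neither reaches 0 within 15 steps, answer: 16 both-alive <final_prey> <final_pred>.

Step 1: prey: 25+5-36=0; pred: 24+6-9=21
First extinction: prey at step 1

Answer: 1 prey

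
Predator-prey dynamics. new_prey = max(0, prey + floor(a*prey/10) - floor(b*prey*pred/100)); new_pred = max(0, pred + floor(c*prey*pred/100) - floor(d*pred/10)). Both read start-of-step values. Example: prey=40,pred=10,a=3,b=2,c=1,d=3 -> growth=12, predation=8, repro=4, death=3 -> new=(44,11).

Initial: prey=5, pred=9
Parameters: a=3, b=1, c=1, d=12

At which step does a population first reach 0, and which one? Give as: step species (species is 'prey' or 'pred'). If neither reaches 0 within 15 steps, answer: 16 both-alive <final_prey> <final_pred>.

Answer: 1 pred

Derivation:
Step 1: prey: 5+1-0=6; pred: 9+0-10=0
First extinction: pred at step 1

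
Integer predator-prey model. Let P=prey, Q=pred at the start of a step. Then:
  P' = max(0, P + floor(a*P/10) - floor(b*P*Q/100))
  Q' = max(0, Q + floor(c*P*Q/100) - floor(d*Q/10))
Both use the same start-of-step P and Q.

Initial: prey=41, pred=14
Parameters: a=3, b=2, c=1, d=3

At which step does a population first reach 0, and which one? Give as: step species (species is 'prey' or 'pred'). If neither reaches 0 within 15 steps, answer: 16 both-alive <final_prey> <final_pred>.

Step 1: prey: 41+12-11=42; pred: 14+5-4=15
Step 2: prey: 42+12-12=42; pred: 15+6-4=17
Step 3: prey: 42+12-14=40; pred: 17+7-5=19
Step 4: prey: 40+12-15=37; pred: 19+7-5=21
Step 5: prey: 37+11-15=33; pred: 21+7-6=22
Step 6: prey: 33+9-14=28; pred: 22+7-6=23
Step 7: prey: 28+8-12=24; pred: 23+6-6=23
Step 8: prey: 24+7-11=20; pred: 23+5-6=22
Step 9: prey: 20+6-8=18; pred: 22+4-6=20
Step 10: prey: 18+5-7=16; pred: 20+3-6=17
Step 11: prey: 16+4-5=15; pred: 17+2-5=14
Step 12: prey: 15+4-4=15; pred: 14+2-4=12
Step 13: prey: 15+4-3=16; pred: 12+1-3=10
Step 14: prey: 16+4-3=17; pred: 10+1-3=8
Step 15: prey: 17+5-2=20; pred: 8+1-2=7
No extinction within 15 steps

Answer: 16 both-alive 20 7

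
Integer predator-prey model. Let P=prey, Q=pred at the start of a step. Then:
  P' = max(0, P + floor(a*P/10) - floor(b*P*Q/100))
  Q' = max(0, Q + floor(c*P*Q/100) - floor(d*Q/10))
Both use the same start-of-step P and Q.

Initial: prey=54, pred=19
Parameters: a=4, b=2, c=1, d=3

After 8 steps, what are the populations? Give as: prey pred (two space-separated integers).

Answer: 7 21

Derivation:
Step 1: prey: 54+21-20=55; pred: 19+10-5=24
Step 2: prey: 55+22-26=51; pred: 24+13-7=30
Step 3: prey: 51+20-30=41; pred: 30+15-9=36
Step 4: prey: 41+16-29=28; pred: 36+14-10=40
Step 5: prey: 28+11-22=17; pred: 40+11-12=39
Step 6: prey: 17+6-13=10; pred: 39+6-11=34
Step 7: prey: 10+4-6=8; pred: 34+3-10=27
Step 8: prey: 8+3-4=7; pred: 27+2-8=21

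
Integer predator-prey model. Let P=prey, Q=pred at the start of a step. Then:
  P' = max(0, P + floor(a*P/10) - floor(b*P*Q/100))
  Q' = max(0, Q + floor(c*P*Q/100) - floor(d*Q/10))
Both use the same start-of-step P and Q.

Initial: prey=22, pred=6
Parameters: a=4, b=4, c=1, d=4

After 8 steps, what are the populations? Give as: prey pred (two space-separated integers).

Answer: 100 9

Derivation:
Step 1: prey: 22+8-5=25; pred: 6+1-2=5
Step 2: prey: 25+10-5=30; pred: 5+1-2=4
Step 3: prey: 30+12-4=38; pred: 4+1-1=4
Step 4: prey: 38+15-6=47; pred: 4+1-1=4
Step 5: prey: 47+18-7=58; pred: 4+1-1=4
Step 6: prey: 58+23-9=72; pred: 4+2-1=5
Step 7: prey: 72+28-14=86; pred: 5+3-2=6
Step 8: prey: 86+34-20=100; pred: 6+5-2=9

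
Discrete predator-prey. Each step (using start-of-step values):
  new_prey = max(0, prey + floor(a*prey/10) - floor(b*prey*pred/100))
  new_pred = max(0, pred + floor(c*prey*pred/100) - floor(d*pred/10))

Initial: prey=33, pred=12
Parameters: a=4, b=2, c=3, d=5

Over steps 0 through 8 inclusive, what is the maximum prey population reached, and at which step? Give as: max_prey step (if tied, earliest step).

Answer: 41 2

Derivation:
Step 1: prey: 33+13-7=39; pred: 12+11-6=17
Step 2: prey: 39+15-13=41; pred: 17+19-8=28
Step 3: prey: 41+16-22=35; pred: 28+34-14=48
Step 4: prey: 35+14-33=16; pred: 48+50-24=74
Step 5: prey: 16+6-23=0; pred: 74+35-37=72
Step 6: prey: 0+0-0=0; pred: 72+0-36=36
Step 7: prey: 0+0-0=0; pred: 36+0-18=18
Step 8: prey: 0+0-0=0; pred: 18+0-9=9
Max prey = 41 at step 2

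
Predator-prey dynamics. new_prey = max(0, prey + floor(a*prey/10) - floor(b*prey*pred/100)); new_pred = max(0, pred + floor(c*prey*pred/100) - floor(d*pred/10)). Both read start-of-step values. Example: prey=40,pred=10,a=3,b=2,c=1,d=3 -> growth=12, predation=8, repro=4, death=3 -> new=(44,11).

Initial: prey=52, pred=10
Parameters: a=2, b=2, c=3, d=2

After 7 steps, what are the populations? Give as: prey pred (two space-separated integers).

Step 1: prey: 52+10-10=52; pred: 10+15-2=23
Step 2: prey: 52+10-23=39; pred: 23+35-4=54
Step 3: prey: 39+7-42=4; pred: 54+63-10=107
Step 4: prey: 4+0-8=0; pred: 107+12-21=98
Step 5: prey: 0+0-0=0; pred: 98+0-19=79
Step 6: prey: 0+0-0=0; pred: 79+0-15=64
Step 7: prey: 0+0-0=0; pred: 64+0-12=52

Answer: 0 52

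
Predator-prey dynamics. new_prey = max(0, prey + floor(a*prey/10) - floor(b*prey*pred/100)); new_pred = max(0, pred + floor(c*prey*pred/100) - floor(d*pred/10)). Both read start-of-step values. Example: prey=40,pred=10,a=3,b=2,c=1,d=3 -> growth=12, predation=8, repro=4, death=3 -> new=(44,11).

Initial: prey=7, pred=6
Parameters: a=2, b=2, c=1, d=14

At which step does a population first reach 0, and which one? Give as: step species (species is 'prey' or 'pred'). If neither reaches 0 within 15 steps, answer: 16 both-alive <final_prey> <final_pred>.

Answer: 1 pred

Derivation:
Step 1: prey: 7+1-0=8; pred: 6+0-8=0
First extinction: pred at step 1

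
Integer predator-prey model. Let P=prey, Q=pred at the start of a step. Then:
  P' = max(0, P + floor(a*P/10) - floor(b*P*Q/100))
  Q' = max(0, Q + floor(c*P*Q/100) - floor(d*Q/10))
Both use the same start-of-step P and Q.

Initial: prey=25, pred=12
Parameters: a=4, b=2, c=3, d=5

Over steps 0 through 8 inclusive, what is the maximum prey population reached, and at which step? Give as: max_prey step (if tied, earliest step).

Answer: 32 2

Derivation:
Step 1: prey: 25+10-6=29; pred: 12+9-6=15
Step 2: prey: 29+11-8=32; pred: 15+13-7=21
Step 3: prey: 32+12-13=31; pred: 21+20-10=31
Step 4: prey: 31+12-19=24; pred: 31+28-15=44
Step 5: prey: 24+9-21=12; pred: 44+31-22=53
Step 6: prey: 12+4-12=4; pred: 53+19-26=46
Step 7: prey: 4+1-3=2; pred: 46+5-23=28
Step 8: prey: 2+0-1=1; pred: 28+1-14=15
Max prey = 32 at step 2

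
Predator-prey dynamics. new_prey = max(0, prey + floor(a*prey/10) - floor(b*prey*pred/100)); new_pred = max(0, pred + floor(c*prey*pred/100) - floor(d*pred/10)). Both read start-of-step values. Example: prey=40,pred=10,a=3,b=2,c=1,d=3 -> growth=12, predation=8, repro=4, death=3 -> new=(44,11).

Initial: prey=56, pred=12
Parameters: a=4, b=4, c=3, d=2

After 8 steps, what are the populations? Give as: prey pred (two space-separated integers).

Step 1: prey: 56+22-26=52; pred: 12+20-2=30
Step 2: prey: 52+20-62=10; pred: 30+46-6=70
Step 3: prey: 10+4-28=0; pred: 70+21-14=77
Step 4: prey: 0+0-0=0; pred: 77+0-15=62
Step 5: prey: 0+0-0=0; pred: 62+0-12=50
Step 6: prey: 0+0-0=0; pred: 50+0-10=40
Step 7: prey: 0+0-0=0; pred: 40+0-8=32
Step 8: prey: 0+0-0=0; pred: 32+0-6=26

Answer: 0 26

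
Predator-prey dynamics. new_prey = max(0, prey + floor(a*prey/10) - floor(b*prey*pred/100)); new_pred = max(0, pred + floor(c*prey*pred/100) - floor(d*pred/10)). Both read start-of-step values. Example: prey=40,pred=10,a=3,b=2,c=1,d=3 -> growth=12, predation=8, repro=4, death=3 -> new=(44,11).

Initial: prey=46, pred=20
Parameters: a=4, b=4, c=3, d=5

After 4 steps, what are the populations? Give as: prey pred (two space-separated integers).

Step 1: prey: 46+18-36=28; pred: 20+27-10=37
Step 2: prey: 28+11-41=0; pred: 37+31-18=50
Step 3: prey: 0+0-0=0; pred: 50+0-25=25
Step 4: prey: 0+0-0=0; pred: 25+0-12=13

Answer: 0 13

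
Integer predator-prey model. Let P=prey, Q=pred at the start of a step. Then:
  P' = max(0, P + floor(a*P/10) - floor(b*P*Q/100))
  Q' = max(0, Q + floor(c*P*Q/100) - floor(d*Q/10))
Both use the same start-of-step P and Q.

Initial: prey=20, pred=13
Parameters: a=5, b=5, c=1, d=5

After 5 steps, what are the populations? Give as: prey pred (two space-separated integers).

Step 1: prey: 20+10-13=17; pred: 13+2-6=9
Step 2: prey: 17+8-7=18; pred: 9+1-4=6
Step 3: prey: 18+9-5=22; pred: 6+1-3=4
Step 4: prey: 22+11-4=29; pred: 4+0-2=2
Step 5: prey: 29+14-2=41; pred: 2+0-1=1

Answer: 41 1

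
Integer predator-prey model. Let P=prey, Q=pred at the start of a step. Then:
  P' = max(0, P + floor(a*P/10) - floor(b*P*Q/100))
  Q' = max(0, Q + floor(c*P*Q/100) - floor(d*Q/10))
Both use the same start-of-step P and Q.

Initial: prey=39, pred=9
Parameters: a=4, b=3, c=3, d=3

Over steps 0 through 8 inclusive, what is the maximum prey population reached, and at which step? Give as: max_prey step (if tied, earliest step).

Step 1: prey: 39+15-10=44; pred: 9+10-2=17
Step 2: prey: 44+17-22=39; pred: 17+22-5=34
Step 3: prey: 39+15-39=15; pred: 34+39-10=63
Step 4: prey: 15+6-28=0; pred: 63+28-18=73
Step 5: prey: 0+0-0=0; pred: 73+0-21=52
Step 6: prey: 0+0-0=0; pred: 52+0-15=37
Step 7: prey: 0+0-0=0; pred: 37+0-11=26
Step 8: prey: 0+0-0=0; pred: 26+0-7=19
Max prey = 44 at step 1

Answer: 44 1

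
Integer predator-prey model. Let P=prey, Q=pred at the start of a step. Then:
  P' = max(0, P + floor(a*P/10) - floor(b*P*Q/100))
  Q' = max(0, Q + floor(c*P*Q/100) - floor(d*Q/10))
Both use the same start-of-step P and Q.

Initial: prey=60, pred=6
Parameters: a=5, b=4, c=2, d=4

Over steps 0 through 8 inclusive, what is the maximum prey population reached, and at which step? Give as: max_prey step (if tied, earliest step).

Step 1: prey: 60+30-14=76; pred: 6+7-2=11
Step 2: prey: 76+38-33=81; pred: 11+16-4=23
Step 3: prey: 81+40-74=47; pred: 23+37-9=51
Step 4: prey: 47+23-95=0; pred: 51+47-20=78
Step 5: prey: 0+0-0=0; pred: 78+0-31=47
Step 6: prey: 0+0-0=0; pred: 47+0-18=29
Step 7: prey: 0+0-0=0; pred: 29+0-11=18
Step 8: prey: 0+0-0=0; pred: 18+0-7=11
Max prey = 81 at step 2

Answer: 81 2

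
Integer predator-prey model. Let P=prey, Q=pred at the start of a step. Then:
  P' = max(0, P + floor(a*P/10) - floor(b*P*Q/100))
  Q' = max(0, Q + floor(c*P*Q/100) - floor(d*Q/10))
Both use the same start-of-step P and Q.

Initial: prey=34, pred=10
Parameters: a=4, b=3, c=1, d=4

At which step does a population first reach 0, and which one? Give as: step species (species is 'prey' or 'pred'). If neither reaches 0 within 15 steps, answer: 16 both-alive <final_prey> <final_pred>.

Answer: 16 both-alive 14 8

Derivation:
Step 1: prey: 34+13-10=37; pred: 10+3-4=9
Step 2: prey: 37+14-9=42; pred: 9+3-3=9
Step 3: prey: 42+16-11=47; pred: 9+3-3=9
Step 4: prey: 47+18-12=53; pred: 9+4-3=10
Step 5: prey: 53+21-15=59; pred: 10+5-4=11
Step 6: prey: 59+23-19=63; pred: 11+6-4=13
Step 7: prey: 63+25-24=64; pred: 13+8-5=16
Step 8: prey: 64+25-30=59; pred: 16+10-6=20
Step 9: prey: 59+23-35=47; pred: 20+11-8=23
Step 10: prey: 47+18-32=33; pred: 23+10-9=24
Step 11: prey: 33+13-23=23; pred: 24+7-9=22
Step 12: prey: 23+9-15=17; pred: 22+5-8=19
Step 13: prey: 17+6-9=14; pred: 19+3-7=15
Step 14: prey: 14+5-6=13; pred: 15+2-6=11
Step 15: prey: 13+5-4=14; pred: 11+1-4=8
No extinction within 15 steps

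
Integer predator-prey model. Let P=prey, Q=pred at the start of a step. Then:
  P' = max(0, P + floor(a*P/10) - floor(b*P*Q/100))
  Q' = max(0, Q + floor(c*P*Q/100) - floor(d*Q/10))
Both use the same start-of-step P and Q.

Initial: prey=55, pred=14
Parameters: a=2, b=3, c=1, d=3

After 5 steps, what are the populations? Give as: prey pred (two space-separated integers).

Answer: 8 14

Derivation:
Step 1: prey: 55+11-23=43; pred: 14+7-4=17
Step 2: prey: 43+8-21=30; pred: 17+7-5=19
Step 3: prey: 30+6-17=19; pred: 19+5-5=19
Step 4: prey: 19+3-10=12; pred: 19+3-5=17
Step 5: prey: 12+2-6=8; pred: 17+2-5=14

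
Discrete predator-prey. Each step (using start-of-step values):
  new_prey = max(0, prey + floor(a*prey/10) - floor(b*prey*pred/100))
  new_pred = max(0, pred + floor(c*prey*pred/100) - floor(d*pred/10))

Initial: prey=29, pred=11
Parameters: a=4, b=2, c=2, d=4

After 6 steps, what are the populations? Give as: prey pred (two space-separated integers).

Answer: 16 54

Derivation:
Step 1: prey: 29+11-6=34; pred: 11+6-4=13
Step 2: prey: 34+13-8=39; pred: 13+8-5=16
Step 3: prey: 39+15-12=42; pred: 16+12-6=22
Step 4: prey: 42+16-18=40; pred: 22+18-8=32
Step 5: prey: 40+16-25=31; pred: 32+25-12=45
Step 6: prey: 31+12-27=16; pred: 45+27-18=54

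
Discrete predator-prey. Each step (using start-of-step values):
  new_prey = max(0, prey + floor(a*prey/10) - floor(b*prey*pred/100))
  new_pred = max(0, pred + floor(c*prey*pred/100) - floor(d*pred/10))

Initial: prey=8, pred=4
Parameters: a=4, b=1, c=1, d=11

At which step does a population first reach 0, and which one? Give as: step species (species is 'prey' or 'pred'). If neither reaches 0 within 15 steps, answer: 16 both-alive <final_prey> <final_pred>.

Step 1: prey: 8+3-0=11; pred: 4+0-4=0
First extinction: pred at step 1

Answer: 1 pred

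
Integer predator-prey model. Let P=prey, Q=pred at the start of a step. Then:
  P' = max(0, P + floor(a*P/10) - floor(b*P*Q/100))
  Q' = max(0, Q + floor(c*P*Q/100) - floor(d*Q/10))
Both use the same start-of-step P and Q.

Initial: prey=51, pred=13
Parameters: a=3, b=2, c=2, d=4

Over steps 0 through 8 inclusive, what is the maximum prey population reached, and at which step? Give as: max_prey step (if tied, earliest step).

Step 1: prey: 51+15-13=53; pred: 13+13-5=21
Step 2: prey: 53+15-22=46; pred: 21+22-8=35
Step 3: prey: 46+13-32=27; pred: 35+32-14=53
Step 4: prey: 27+8-28=7; pred: 53+28-21=60
Step 5: prey: 7+2-8=1; pred: 60+8-24=44
Step 6: prey: 1+0-0=1; pred: 44+0-17=27
Step 7: prey: 1+0-0=1; pred: 27+0-10=17
Step 8: prey: 1+0-0=1; pred: 17+0-6=11
Max prey = 53 at step 1

Answer: 53 1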